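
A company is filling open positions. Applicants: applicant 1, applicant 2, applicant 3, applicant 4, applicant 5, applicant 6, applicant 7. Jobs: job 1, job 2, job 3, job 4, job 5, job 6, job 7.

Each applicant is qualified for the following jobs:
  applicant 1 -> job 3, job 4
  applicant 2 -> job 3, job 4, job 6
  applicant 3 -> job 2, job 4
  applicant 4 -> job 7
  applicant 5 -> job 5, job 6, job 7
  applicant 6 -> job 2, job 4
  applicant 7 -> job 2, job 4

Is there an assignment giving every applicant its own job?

The set {applicant 3, applicant 6, applicant 7} has only 2 neighbours ({job 2, job 4}), so by Hall's theorem at most 6 of the 7 applicants can be matched.
Hence no matching covers every applicant.

No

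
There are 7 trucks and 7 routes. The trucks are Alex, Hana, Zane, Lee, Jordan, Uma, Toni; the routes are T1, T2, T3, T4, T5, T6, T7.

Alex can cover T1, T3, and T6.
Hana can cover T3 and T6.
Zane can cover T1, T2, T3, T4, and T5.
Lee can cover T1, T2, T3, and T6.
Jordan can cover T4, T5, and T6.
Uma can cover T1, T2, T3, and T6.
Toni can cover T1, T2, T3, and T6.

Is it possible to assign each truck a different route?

No

The set {Alex, Hana, Lee, Uma, Toni} has only 4 neighbours ({T1, T2, T3, T6}), so by Hall's theorem at most 6 of the 7 trucks can be matched.
Hence no matching covers every truck.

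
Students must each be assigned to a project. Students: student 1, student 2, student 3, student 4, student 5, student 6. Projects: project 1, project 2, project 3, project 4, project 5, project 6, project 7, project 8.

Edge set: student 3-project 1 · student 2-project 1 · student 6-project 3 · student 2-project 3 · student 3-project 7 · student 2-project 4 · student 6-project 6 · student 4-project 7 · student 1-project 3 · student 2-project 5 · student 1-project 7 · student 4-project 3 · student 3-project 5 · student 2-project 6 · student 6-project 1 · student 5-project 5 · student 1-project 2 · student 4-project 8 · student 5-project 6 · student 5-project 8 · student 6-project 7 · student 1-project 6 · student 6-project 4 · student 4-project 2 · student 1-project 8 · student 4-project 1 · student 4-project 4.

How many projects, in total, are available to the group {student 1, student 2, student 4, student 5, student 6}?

8

The union of neighbours of {student 1, student 2, student 4, student 5, student 6} is {project 1, project 2, project 3, project 4, project 5, project 6, project 7, project 8}, which has 8 elements.
Since |N(S)| = 8 ≥ |S| = 5, Hall's condition holds for this subset.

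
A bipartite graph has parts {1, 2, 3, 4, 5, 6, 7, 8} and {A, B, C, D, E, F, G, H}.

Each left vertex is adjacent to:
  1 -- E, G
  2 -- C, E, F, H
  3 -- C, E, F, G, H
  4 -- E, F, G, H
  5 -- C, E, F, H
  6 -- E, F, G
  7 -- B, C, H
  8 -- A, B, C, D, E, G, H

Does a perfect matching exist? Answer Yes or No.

The set {1, 2, 3, 4, 5, 6} has only 5 neighbours ({C, E, F, G, H}), so by Hall's theorem at most 7 of the 8 left vertices can be matched.
Hence no matching covers every left vertex.

No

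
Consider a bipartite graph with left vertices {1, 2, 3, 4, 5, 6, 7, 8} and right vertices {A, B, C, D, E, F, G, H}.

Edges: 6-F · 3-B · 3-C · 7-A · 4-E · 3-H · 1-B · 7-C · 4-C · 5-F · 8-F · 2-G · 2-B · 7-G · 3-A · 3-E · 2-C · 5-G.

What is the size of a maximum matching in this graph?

One maximum matching: 1-B, 2-C, 3-H, 4-E, 5-G, 6-F, 7-A.
The set {6, 8} has only 1 neighbour ({F}), so by Hall's theorem at most 7 of the 8 left vertices can be matched.

7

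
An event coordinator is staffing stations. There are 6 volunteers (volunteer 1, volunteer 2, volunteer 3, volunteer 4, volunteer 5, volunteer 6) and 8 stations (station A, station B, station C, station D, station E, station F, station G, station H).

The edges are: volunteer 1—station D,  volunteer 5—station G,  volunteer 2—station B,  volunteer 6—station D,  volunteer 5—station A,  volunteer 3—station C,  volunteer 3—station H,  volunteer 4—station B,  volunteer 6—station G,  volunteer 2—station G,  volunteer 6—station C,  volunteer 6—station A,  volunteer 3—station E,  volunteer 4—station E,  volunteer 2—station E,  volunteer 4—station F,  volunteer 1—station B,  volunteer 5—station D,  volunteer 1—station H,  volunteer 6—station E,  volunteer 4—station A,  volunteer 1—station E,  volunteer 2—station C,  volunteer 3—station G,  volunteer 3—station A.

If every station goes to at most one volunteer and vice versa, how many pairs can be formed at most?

A valid assignment of size 6: volunteer 1–station H, volunteer 2–station B, volunteer 3–station G, volunteer 4–station F, volunteer 5–station A, volunteer 6–station C.
All 6 volunteers are matched, so no larger matching exists.

6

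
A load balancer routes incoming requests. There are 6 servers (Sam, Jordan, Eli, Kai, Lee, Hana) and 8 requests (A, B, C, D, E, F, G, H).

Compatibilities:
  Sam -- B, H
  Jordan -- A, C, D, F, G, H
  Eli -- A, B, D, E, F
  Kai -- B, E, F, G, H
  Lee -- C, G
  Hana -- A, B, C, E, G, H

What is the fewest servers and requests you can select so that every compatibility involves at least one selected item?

6

{Sam, Jordan, Eli, Kai, Lee, Hana} is a vertex cover of size 6: every edge has an endpoint in this set.
No smaller cover exists because Sam–B, Jordan–H, Eli–A, Kai–E, Lee–C, Hana–G is a matching of size 6, and a cover must include an endpoint of each of these disjoint edges (König's theorem).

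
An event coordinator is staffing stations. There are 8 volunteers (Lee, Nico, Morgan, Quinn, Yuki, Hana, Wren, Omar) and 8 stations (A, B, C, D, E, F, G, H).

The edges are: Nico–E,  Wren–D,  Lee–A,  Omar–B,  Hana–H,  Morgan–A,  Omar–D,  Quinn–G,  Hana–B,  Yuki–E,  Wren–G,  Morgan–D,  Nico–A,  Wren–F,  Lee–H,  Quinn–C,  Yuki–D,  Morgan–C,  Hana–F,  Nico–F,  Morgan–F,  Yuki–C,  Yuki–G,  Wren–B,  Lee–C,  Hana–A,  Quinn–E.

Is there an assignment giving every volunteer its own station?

A valid assignment of size 8: Lee-C, Nico-A, Morgan-D, Quinn-G, Yuki-E, Hana-H, Wren-F, Omar-B.
Every volunteer is matched, so this is a perfect matching.

Yes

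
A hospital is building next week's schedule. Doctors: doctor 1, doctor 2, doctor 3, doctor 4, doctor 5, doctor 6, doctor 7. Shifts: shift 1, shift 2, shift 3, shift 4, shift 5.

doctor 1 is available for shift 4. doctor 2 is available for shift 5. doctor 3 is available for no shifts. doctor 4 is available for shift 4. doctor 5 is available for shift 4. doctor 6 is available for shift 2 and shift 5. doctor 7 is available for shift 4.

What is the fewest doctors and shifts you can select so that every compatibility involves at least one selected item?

3

{doctor 2, doctor 6, shift 4} is a vertex cover of size 3: every edge has an endpoint in this set.
No smaller cover exists because doctor 1–shift 4, doctor 2–shift 5, doctor 6–shift 2 is a matching of size 3, and a cover must include an endpoint of each of these disjoint edges (König's theorem).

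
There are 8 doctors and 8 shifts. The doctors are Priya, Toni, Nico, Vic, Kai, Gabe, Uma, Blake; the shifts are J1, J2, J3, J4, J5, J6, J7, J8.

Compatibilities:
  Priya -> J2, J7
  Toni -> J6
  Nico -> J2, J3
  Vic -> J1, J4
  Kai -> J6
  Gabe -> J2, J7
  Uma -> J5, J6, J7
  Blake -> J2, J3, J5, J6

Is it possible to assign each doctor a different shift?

No

The set {Priya, Toni, Nico, Kai, Gabe, Uma, Blake} has only 5 neighbours ({J2, J3, J5, J6, J7}), so by Hall's theorem at most 6 of the 8 doctors can be matched.
Hence no matching covers every doctor.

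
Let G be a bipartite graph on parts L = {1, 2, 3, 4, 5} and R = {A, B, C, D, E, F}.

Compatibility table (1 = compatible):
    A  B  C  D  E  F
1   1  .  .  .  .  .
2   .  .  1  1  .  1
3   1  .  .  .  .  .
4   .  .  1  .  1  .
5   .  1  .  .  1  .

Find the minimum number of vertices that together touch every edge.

4

A maximum matching has 4 edges (e.g. 1–A, 2–F, 4–E, 5–B).
By König's theorem the minimum vertex cover has the same size. One such cover is {2, 4, 5, A}.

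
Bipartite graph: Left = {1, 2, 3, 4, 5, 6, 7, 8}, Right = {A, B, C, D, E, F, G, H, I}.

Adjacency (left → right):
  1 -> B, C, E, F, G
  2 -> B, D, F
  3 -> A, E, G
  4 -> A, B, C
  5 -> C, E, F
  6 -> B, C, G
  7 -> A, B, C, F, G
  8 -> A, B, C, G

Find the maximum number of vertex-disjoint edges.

7

A valid assignment of size 7: 1→E, 2→D, 3→A, 4→B, 5→F, 6→C, 7→G.
The set {1, 3, 4, 5, 6, 7, 8} has only 6 neighbours ({A, B, C, E, F, G}), so by Hall's theorem at most 7 of the 8 left vertices can be matched.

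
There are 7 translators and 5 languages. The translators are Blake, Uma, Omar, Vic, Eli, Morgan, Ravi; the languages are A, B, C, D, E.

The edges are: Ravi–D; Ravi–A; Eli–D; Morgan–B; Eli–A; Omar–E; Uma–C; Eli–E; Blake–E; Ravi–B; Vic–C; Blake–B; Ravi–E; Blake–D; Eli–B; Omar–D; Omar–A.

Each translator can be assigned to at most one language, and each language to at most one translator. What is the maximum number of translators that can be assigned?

5

One maximum matching: Blake-D, Uma-C, Omar-A, Eli-E, Morgan-B.
The set {Blake, Uma, Omar, Vic, Eli, Morgan, Ravi} has only 5 neighbours ({A, B, C, D, E}), so by Hall's theorem at most 5 of the 7 translators can be matched.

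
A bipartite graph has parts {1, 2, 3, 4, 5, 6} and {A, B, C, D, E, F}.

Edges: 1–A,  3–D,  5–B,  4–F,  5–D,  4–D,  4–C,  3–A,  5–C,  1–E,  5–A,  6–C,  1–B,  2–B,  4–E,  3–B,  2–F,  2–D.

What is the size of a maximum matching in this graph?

A valid assignment of size 6: 1–B, 2–F, 3–A, 4–E, 5–D, 6–C.
This saturates every left vertex, so 6 is the maximum.

6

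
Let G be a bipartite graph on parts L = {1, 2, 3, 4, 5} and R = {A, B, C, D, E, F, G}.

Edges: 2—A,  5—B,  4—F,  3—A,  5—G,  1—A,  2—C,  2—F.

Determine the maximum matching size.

A valid assignment of size 4: 1→A, 2→C, 4→F, 5→B.
The set {1, 3} has only 1 neighbour ({A}), so by Hall's theorem at most 4 of the 5 left vertices can be matched.

4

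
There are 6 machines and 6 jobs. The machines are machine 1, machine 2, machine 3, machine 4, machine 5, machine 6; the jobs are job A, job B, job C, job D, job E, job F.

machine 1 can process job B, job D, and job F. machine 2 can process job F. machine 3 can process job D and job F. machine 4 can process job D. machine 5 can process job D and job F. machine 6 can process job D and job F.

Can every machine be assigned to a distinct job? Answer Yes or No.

No

The set {machine 2, machine 3, machine 4, machine 5, machine 6} has only 2 neighbours ({job D, job F}), so by Hall's theorem at most 3 of the 6 machines can be matched.
Hence no matching covers every machine.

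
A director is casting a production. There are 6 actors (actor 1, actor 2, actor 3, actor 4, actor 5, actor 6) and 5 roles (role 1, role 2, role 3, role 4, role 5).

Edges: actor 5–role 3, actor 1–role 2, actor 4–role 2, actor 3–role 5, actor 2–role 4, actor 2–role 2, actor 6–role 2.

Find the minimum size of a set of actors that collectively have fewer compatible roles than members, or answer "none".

2

Take S = {actor 1, actor 4}. Its neighbourhood is {role 2}, so |N(S)| = 1 < |S| = 2.
No single vertex violates Hall's condition since each has at least one neighbour, so 2 is the minimum.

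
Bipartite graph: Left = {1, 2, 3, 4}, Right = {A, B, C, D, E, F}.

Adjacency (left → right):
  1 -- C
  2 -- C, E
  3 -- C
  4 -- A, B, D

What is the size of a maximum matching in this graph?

One maximum matching: 1–C, 2–E, 4–B.
The set {1, 3} has only 1 neighbour ({C}), so by Hall's theorem at most 3 of the 4 left vertices can be matched.

3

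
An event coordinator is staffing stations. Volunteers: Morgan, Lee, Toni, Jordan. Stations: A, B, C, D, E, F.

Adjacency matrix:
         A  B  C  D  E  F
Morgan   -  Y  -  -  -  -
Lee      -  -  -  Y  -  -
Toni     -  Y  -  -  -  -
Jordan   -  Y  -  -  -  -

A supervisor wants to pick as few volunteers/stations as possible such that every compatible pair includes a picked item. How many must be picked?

The 2 edges Morgan–B, Lee–D form a matching, so any vertex cover needs at least 2 vertices (one per matched edge).
Conversely {Lee, B} meets every edge and has exactly 2 vertices, so 2 is optimal.

2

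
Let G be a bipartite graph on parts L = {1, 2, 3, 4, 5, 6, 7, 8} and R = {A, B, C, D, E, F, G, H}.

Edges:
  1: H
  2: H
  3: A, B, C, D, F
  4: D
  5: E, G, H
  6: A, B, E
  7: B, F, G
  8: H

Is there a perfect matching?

The set {1, 2, 8} has only 1 neighbour ({H}), so by Hall's theorem at most 6 of the 8 left vertices can be matched.
Hence no matching covers every left vertex.

No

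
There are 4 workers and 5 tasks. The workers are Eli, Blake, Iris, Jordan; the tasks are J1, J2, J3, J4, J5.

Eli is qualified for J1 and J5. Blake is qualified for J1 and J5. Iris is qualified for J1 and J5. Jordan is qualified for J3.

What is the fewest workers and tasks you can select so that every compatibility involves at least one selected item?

3

The 3 edges Eli–J1, Blake–J5, Jordan–J3 form a matching, so any vertex cover needs at least 3 vertices (one per matched edge).
Conversely {Jordan, J1, J5} meets every edge and has exactly 3 vertices, so 3 is optimal.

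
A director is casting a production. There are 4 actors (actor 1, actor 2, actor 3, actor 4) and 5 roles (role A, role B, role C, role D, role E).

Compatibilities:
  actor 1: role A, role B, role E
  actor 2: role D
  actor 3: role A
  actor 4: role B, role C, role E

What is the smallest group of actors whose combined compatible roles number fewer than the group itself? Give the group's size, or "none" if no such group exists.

none

A matching saturating every actor exists, for instance actor 1→role B, actor 2→role D, actor 3→role A, actor 4→role E.
By Hall's marriage theorem, this means |N(S)| ≥ |S| for every subset S, so no violating subset exists.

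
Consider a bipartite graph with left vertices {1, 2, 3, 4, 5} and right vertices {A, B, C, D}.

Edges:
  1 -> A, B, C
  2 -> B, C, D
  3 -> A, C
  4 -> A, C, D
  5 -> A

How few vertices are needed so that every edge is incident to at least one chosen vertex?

A maximum matching has 4 edges (e.g. 1–B, 2–D, 3–A, 4–C).
By König's theorem the minimum vertex cover has the same size. One such cover is {A, B, C, D}.

4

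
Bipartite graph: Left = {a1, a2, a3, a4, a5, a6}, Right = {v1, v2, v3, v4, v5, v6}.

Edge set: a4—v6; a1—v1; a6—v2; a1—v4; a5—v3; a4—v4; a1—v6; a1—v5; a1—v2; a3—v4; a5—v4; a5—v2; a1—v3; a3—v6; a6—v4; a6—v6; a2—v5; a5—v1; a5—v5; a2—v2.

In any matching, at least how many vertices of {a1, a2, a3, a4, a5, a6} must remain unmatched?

One maximum matching: a1–v3, a2–v5, a3–v4, a4–v6, a5–v1, a6–v2.
This saturates every left vertex, so 6 is the maximum.
That matches 6 of the 6, leaving 0 unmatched; no matching can do better.

0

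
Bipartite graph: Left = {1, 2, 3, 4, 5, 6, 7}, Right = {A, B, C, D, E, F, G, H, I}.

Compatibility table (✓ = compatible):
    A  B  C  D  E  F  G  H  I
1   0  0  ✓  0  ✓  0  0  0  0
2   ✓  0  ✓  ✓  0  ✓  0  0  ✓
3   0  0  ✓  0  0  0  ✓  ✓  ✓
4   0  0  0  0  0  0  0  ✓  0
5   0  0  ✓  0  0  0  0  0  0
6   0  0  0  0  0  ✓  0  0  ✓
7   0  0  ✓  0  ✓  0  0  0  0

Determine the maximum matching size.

6

A valid assignment of size 6: 1–E, 2–A, 3–G, 4–H, 5–C, 6–F.
The set {1, 5, 7} has only 2 neighbours ({C, E}), so by Hall's theorem at most 6 of the 7 left vertices can be matched.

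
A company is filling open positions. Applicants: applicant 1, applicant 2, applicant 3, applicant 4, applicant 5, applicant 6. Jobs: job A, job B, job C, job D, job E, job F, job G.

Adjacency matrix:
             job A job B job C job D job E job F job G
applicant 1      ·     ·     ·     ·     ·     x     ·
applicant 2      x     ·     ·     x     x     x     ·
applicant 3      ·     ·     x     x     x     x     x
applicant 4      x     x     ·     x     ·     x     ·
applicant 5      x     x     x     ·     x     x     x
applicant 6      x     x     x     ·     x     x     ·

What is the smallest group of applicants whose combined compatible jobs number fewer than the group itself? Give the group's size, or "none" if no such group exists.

A matching saturating every applicant exists, for instance applicant 1→job F, applicant 2→job E, applicant 3→job D, applicant 4→job A, applicant 5→job G, applicant 6→job B.
By Hall's marriage theorem, this means |N(S)| ≥ |S| for every subset S, so no violating subset exists.

none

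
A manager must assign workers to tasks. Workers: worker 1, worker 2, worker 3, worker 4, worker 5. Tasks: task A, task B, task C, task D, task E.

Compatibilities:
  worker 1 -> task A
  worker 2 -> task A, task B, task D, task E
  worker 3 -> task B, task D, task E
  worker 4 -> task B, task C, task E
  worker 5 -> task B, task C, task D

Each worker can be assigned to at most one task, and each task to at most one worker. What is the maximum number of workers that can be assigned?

5

One maximum matching: worker 1-task A, worker 2-task B, worker 3-task E, worker 4-task C, worker 5-task D.
This saturates every worker, so 5 is the maximum.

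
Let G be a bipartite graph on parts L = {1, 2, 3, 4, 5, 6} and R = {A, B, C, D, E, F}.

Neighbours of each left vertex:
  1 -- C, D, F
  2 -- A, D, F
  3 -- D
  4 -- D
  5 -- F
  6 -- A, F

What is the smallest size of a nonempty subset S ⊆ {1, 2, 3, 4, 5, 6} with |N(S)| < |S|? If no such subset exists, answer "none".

2

Take S = {3, 4}. Its neighbourhood is {D}, so |N(S)| = 1 < |S| = 2.
No single vertex violates Hall's condition since each has at least one neighbour, so 2 is the minimum.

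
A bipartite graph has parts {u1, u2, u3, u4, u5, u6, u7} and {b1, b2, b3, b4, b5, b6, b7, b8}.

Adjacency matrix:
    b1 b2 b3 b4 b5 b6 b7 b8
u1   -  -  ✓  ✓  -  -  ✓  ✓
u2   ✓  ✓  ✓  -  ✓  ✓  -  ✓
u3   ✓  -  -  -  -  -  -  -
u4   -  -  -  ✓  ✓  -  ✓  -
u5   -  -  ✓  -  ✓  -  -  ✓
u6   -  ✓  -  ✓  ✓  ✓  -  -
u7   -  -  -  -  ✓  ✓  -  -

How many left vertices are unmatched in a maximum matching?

0

One maximum matching: u1–b7, u2–b8, u3–b1, u4–b4, u5–b3, u6–b6, u7–b5.
This saturates every left vertex, so 7 is the maximum.
That matches 7 of the 7, leaving 0 unmatched; no matching can do better.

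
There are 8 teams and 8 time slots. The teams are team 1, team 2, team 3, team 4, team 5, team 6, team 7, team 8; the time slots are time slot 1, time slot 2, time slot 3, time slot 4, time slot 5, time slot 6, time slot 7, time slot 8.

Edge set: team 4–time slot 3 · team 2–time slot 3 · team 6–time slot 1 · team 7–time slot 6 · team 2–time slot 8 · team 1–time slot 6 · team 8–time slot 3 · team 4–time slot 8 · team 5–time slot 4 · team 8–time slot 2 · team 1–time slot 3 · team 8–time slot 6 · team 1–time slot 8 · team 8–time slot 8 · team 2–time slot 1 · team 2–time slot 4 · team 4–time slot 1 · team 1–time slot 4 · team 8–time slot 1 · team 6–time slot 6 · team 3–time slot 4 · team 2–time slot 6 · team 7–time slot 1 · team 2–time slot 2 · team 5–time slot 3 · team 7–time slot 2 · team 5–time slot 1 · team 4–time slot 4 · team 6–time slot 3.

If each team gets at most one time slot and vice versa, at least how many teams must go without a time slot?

A valid assignment of size 6: team 1→time slot 6, team 2→time slot 2, team 3→time slot 4, team 4→time slot 8, team 5→time slot 1, team 6→time slot 3.
The set {team 1, team 2, team 3, team 4, team 5, team 6, team 7, team 8} has only 6 neighbours ({time slot 1, time slot 2, time slot 3, time slot 4, time slot 6, time slot 8}), so by Hall's theorem at most 6 of the 8 teams can be matched.
That matches 6 of the 8, leaving 2 unmatched; no matching can do better.

2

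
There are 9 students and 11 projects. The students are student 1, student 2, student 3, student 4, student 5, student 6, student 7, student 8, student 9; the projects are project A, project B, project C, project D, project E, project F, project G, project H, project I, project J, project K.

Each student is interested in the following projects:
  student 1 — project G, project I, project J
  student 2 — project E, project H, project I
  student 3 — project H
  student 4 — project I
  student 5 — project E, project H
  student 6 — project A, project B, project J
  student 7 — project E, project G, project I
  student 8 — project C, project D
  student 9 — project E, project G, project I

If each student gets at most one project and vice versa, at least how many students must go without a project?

2

For example, pair student 1-project J, student 2-project E, student 3-project H, student 4-project I, student 6-project A, student 7-project G, student 8-project C.
The set {student 2, student 3, student 4, student 5, student 7, student 9} has only 4 neighbours ({project E, project G, project H, project I}), so by Hall's theorem at most 7 of the 9 students can be matched.
That matches 7 of the 9, leaving 2 unmatched; no matching can do better.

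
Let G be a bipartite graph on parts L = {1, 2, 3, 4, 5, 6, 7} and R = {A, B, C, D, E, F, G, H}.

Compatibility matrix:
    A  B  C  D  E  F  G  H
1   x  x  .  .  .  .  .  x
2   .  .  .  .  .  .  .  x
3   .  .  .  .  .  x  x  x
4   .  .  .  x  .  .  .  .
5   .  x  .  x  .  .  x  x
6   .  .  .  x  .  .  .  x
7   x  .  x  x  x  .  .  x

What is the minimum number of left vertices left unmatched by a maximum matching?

1

One maximum matching: 1→B, 2→H, 3→F, 4→D, 5→G, 7→A.
The set {2, 4, 6} has only 2 neighbours ({D, H}), so by Hall's theorem at most 6 of the 7 left vertices can be matched.
That matches 6 of the 7, leaving 1 unmatched; no matching can do better.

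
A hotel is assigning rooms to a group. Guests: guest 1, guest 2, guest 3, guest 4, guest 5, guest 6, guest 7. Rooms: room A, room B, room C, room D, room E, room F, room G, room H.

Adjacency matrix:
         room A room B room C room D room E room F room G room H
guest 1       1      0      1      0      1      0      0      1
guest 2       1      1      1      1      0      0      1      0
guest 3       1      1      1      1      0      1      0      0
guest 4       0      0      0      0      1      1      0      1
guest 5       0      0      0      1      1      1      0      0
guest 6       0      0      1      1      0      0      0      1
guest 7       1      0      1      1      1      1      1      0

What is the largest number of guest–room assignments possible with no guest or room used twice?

7

A valid assignment of size 7: guest 1–room C, guest 2–room G, guest 3–room A, guest 4–room E, guest 5–room F, guest 6–room H, guest 7–room D.
This saturates every guest, so 7 is the maximum.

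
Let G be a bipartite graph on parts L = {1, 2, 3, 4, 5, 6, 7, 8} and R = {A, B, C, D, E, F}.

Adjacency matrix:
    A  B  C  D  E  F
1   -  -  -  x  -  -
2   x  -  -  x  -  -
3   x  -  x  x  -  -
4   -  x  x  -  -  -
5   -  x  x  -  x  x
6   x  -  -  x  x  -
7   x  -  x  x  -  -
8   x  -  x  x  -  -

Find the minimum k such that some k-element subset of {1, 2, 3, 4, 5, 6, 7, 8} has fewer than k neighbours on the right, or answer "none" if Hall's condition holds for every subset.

Take S = {1, 2, 3, 7}. Its neighbourhood is {A, C, D}, so |N(S)| = 3 < |S| = 4.
Every subset of size less than 4 has at least as many neighbours as members, so 4 is the minimum.

4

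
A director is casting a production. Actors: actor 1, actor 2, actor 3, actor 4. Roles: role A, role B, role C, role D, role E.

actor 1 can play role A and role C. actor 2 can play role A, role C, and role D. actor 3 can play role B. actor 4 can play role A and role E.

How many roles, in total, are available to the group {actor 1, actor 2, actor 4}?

The union of neighbours of {actor 1, actor 2, actor 4} is {role A, role C, role D, role E}, which has 4 elements.
Since |N(S)| = 4 ≥ |S| = 3, Hall's condition holds for this subset.

4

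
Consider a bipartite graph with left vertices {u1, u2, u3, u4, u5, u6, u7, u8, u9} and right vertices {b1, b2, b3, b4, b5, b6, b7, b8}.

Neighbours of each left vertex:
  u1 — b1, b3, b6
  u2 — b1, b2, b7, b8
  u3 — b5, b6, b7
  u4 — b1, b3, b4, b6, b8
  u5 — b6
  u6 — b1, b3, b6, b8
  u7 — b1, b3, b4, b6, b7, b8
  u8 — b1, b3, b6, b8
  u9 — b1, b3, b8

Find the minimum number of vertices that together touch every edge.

8

{u2, u3, u4, u7, b1, b3, b6, b8} is a vertex cover of size 8: every edge has an endpoint in this set.
No smaller cover exists because u1–b1, u2–b2, u3–b5, u4–b4, u5–b6, u6–b8, u7–b7, u8–b3 is a matching of size 8, and a cover must include an endpoint of each of these disjoint edges (König's theorem).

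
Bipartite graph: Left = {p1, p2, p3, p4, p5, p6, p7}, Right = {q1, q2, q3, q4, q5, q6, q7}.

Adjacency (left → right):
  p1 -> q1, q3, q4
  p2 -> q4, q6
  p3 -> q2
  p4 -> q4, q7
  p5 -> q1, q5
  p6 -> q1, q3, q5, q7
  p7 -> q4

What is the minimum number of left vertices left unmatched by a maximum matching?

0

A valid assignment of size 7: p1→q3, p2→q6, p3→q2, p4→q7, p5→q1, p6→q5, p7→q4.
This saturates every left vertex, so 7 is the maximum.
That matches 7 of the 7, leaving 0 unmatched; no matching can do better.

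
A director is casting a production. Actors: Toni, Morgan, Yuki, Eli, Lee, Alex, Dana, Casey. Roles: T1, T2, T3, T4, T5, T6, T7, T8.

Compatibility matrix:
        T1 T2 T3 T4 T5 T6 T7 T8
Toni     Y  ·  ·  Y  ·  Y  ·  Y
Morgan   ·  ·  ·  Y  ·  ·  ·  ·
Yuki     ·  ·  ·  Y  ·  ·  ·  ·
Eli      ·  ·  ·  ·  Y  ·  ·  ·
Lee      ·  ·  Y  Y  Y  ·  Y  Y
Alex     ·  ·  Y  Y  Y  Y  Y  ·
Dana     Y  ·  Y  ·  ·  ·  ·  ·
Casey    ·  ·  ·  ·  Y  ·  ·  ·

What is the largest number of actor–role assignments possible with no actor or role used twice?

6

For example, pair Toni–T8, Morgan–T4, Eli–T5, Lee–T3, Alex–T7, Dana–T1.
The set {Morgan, Yuki, Eli, Casey} has only 2 neighbours ({T4, T5}), so by Hall's theorem at most 6 of the 8 actors can be matched.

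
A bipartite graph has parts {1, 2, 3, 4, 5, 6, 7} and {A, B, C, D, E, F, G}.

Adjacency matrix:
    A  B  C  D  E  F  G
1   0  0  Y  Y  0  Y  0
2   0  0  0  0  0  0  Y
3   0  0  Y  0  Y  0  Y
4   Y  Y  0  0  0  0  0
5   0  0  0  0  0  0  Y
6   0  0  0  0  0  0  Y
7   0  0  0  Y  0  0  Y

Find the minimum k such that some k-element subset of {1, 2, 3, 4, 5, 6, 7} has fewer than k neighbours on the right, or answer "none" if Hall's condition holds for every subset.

2

Take S = {2, 5}. Its neighbourhood is {G}, so |N(S)| = 1 < |S| = 2.
No single vertex violates Hall's condition since each has at least one neighbour, so 2 is the minimum.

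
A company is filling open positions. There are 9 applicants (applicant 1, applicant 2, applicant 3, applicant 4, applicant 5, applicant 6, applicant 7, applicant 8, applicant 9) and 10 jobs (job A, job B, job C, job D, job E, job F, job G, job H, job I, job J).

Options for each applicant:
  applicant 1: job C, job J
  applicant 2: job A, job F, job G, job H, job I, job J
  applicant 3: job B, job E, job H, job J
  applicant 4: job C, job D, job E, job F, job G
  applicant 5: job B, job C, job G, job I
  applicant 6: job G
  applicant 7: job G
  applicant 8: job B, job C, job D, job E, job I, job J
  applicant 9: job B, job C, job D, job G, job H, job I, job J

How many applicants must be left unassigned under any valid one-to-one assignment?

One maximum matching: applicant 1→job C, applicant 2→job H, applicant 3→job E, applicant 4→job F, applicant 5→job I, applicant 6→job G, applicant 8→job D, applicant 9→job J.
The set {applicant 6, applicant 7} has only 1 neighbour ({job G}), so by Hall's theorem at most 8 of the 9 applicants can be matched.
That matches 8 of the 9, leaving 1 unmatched; no matching can do better.

1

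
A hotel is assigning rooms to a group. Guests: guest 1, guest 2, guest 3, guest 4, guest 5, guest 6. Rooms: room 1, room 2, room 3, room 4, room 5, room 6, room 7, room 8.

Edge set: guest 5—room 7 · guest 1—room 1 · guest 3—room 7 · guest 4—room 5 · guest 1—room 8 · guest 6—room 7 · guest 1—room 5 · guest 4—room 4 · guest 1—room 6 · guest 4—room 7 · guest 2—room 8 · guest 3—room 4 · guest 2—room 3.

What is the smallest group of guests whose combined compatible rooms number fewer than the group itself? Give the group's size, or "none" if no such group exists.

2

Take S = {guest 5, guest 6}. Its neighbourhood is {room 7}, so |N(S)| = 1 < |S| = 2.
No single vertex violates Hall's condition since each has at least one neighbour, so 2 is the minimum.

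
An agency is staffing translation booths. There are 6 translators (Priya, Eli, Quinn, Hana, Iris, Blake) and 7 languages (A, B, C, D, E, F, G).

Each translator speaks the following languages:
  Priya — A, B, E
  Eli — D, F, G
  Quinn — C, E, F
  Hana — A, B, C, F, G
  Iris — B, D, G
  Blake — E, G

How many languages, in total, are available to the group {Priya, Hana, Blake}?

The union of neighbours of {Priya, Hana, Blake} is {A, B, C, E, F, G}, which has 6 elements.
Since |N(S)| = 6 ≥ |S| = 3, Hall's condition holds for this subset.

6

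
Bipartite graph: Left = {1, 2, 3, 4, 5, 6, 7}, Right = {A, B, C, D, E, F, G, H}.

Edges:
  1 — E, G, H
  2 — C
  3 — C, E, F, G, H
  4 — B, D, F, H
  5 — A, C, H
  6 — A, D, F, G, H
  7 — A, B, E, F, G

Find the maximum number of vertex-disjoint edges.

7

One maximum matching: 1-E, 2-C, 3-F, 4-B, 5-H, 6-A, 7-G.
This saturates every left vertex, so 7 is the maximum.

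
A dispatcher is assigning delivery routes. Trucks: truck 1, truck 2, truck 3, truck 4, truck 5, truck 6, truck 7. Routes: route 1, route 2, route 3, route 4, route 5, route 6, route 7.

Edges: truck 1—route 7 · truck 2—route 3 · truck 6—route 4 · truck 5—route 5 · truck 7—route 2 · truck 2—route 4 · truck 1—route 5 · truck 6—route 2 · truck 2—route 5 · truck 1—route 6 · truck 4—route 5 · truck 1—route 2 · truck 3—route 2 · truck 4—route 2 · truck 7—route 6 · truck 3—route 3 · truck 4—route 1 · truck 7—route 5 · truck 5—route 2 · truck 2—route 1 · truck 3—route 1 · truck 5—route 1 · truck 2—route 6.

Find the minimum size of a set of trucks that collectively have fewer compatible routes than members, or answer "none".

none

A matching saturating every truck exists, for instance truck 1→route 7, truck 2→route 6, truck 3→route 3, truck 4→route 5, truck 5→route 1, truck 6→route 4, truck 7→route 2.
By Hall's marriage theorem, this means |N(S)| ≥ |S| for every subset S, so no violating subset exists.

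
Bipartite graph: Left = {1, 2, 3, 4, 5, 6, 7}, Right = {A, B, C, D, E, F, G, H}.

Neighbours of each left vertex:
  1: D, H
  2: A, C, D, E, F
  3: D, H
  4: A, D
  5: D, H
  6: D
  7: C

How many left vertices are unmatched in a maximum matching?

A valid assignment of size 5: 1→H, 2→E, 3→D, 4→A, 7→C.
The set {1, 3, 5, 6} has only 2 neighbours ({D, H}), so by Hall's theorem at most 5 of the 7 left vertices can be matched.
That matches 5 of the 7, leaving 2 unmatched; no matching can do better.

2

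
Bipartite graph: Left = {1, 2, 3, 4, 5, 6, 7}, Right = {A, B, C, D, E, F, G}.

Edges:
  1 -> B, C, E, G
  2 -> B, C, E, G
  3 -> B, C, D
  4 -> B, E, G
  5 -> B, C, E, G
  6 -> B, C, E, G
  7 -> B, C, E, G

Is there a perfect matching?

No

The set {1, 2, 4, 5, 6, 7} has only 4 neighbours ({B, C, E, G}), so by Hall's theorem at most 5 of the 7 left vertices can be matched.
Hence no matching covers every left vertex.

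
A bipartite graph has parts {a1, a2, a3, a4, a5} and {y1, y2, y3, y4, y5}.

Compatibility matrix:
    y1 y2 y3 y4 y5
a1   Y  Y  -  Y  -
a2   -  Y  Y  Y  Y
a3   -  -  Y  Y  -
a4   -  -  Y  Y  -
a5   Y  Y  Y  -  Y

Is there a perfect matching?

Yes

One maximum matching: a1→y2, a2→y5, a3→y4, a4→y3, a5→y1.
All 5 left vertices are covered.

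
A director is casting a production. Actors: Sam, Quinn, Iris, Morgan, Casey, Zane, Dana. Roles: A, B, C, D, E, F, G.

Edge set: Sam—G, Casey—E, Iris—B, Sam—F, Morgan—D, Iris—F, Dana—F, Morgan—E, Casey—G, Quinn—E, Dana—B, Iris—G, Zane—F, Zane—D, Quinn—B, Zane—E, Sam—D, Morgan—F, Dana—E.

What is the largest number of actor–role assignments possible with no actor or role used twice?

5

For example, pair Sam→F, Quinn→B, Iris→G, Morgan→D, Casey→E.
The set {Sam, Quinn, Iris, Morgan, Casey, Zane, Dana} has only 5 neighbours ({B, D, E, F, G}), so by Hall's theorem at most 5 of the 7 actors can be matched.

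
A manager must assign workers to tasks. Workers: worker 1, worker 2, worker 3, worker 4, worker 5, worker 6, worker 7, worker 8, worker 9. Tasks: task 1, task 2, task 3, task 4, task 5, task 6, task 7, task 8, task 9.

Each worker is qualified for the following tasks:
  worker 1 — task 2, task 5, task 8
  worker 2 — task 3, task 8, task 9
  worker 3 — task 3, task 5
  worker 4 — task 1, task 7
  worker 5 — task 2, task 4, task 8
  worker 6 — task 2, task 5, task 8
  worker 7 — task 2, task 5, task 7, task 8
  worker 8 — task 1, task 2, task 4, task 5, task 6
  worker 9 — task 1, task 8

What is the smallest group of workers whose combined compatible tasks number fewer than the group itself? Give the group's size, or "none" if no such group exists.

A matching saturating every worker exists, for instance worker 1→task 5, worker 2→task 9, worker 3→task 3, worker 4→task 1, worker 5→task 4, worker 6→task 2, worker 7→task 7, worker 8→task 6, worker 9→task 8.
By Hall's marriage theorem, this means |N(S)| ≥ |S| for every subset S, so no violating subset exists.

none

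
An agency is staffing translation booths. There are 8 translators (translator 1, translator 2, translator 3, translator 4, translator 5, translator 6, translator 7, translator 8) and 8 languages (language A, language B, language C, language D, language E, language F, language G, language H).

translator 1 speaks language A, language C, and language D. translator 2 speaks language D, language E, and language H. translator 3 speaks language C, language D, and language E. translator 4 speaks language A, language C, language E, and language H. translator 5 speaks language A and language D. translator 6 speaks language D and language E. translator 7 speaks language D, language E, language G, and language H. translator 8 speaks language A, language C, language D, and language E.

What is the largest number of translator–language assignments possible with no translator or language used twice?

For example, pair translator 1–language C, translator 2–language E, translator 3–language D, translator 4–language H, translator 5–language A, translator 7–language G.
The set {translator 1, translator 2, translator 3, translator 4, translator 5, translator 6, translator 8} has only 5 neighbours ({language A, language C, language D, language E, language H}), so by Hall's theorem at most 6 of the 8 translators can be matched.

6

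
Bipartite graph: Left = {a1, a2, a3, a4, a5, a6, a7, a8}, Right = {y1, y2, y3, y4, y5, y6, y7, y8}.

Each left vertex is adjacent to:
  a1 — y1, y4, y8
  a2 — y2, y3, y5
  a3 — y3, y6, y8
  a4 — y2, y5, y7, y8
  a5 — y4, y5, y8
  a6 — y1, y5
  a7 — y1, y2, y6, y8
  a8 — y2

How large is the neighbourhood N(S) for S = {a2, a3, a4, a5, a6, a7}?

The union of neighbours of {a2, a3, a4, a5, a6, a7} is {y1, y2, y3, y4, y5, y6, y7, y8}, which has 8 elements.
Since |N(S)| = 8 ≥ |S| = 6, Hall's condition holds for this subset.

8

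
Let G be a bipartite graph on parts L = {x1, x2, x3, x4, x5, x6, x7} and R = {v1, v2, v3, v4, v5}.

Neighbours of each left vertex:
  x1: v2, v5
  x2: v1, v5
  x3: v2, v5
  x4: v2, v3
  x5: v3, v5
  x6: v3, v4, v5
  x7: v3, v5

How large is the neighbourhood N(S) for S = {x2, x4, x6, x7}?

5

The union of neighbours of {x2, x4, x6, x7} is {v1, v2, v3, v4, v5}, which has 5 elements.
Since |N(S)| = 5 ≥ |S| = 4, Hall's condition holds for this subset.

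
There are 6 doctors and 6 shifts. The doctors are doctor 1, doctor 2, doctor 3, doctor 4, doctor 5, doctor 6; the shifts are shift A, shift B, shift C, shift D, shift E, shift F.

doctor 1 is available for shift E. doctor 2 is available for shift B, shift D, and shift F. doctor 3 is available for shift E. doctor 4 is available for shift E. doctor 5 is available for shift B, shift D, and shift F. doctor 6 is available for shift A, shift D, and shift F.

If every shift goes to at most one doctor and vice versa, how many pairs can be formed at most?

4

One maximum matching: doctor 1-shift E, doctor 2-shift B, doctor 5-shift D, doctor 6-shift F.
The set {doctor 1, doctor 3, doctor 4} has only 1 neighbour ({shift E}), so by Hall's theorem at most 4 of the 6 doctors can be matched.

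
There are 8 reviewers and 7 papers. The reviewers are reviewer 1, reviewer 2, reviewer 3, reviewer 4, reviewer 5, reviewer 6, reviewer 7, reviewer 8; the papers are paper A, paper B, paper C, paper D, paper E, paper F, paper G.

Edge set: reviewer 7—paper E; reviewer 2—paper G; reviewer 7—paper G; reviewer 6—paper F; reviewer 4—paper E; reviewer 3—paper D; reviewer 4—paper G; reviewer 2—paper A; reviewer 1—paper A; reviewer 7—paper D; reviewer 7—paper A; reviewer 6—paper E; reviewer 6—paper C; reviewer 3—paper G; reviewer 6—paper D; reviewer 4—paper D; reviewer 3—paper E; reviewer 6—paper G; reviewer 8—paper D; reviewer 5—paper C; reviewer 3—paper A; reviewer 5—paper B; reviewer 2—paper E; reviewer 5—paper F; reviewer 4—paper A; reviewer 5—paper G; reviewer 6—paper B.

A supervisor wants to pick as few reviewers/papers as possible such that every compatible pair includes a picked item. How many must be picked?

{reviewer 5, reviewer 6, paper A, paper D, paper E, paper G} is a vertex cover of size 6: every edge has an endpoint in this set.
No smaller cover exists because reviewer 1–paper A, reviewer 2–paper E, reviewer 3–paper G, reviewer 4–paper D, reviewer 5–paper C, reviewer 6–paper B is a matching of size 6, and a cover must include an endpoint of each of these disjoint edges (König's theorem).

6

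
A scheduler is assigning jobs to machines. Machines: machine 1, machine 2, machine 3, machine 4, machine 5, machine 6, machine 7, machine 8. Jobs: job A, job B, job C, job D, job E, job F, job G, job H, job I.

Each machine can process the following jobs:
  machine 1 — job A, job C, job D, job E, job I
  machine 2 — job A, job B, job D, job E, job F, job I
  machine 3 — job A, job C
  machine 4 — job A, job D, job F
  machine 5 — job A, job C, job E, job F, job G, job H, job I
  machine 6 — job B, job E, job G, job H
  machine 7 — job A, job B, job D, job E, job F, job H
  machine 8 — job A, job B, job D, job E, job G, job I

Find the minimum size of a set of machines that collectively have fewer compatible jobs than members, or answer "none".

A matching saturating every machine exists, for instance machine 1→job I, machine 2→job F, machine 3→job C, machine 4→job A, machine 5→job G, machine 6→job E, machine 7→job H, machine 8→job D.
By Hall's marriage theorem, this means |N(S)| ≥ |S| for every subset S, so no violating subset exists.

none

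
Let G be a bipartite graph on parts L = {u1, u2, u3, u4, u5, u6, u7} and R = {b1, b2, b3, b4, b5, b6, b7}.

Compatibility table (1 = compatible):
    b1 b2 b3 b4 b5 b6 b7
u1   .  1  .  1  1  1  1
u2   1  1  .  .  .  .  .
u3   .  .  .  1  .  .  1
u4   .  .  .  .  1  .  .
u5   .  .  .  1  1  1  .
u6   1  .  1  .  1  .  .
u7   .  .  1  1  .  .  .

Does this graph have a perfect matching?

Yes

A valid assignment of size 7: u1–b7, u2–b2, u3–b4, u4–b5, u5–b6, u6–b1, u7–b3.
Every left vertex is matched, so this is a perfect matching.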